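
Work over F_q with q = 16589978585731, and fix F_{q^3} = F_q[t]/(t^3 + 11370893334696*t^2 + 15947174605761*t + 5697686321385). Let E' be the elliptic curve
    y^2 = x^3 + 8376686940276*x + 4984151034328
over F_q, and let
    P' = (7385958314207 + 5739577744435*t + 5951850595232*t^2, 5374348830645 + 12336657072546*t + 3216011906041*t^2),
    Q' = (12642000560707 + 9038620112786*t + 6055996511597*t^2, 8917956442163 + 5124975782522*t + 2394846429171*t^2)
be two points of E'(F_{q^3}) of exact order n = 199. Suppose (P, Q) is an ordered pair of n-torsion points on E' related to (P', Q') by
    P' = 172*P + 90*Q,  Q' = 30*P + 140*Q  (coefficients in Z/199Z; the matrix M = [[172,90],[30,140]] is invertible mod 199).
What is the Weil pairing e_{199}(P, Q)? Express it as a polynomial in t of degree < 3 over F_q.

10189612678719 + 12919467463179*t + 4648875136351*t^2

Alternating bilinearity on E[199] (values in mu_{199} in F_{16589978585731^3}) gives e(P',Q') = e(P,Q)^det(M).
172*140 - 90*30 = 21380; reduced mod 199: det = 87, inverse 183.
Miller loop for e_{199} over F_{16589978585731^3}: bits of 199 = 11000111; 7 double steps + 4 add steps, l/v at each.
f_P(D_Q)/f_Q(D_P) = 7014113589512 + 10510202252106*t + 10069679812174*t^2.
Finally e_{199}(P,Q) = 10189612678719 + 12919467463179*t + 4648875136351*t^2.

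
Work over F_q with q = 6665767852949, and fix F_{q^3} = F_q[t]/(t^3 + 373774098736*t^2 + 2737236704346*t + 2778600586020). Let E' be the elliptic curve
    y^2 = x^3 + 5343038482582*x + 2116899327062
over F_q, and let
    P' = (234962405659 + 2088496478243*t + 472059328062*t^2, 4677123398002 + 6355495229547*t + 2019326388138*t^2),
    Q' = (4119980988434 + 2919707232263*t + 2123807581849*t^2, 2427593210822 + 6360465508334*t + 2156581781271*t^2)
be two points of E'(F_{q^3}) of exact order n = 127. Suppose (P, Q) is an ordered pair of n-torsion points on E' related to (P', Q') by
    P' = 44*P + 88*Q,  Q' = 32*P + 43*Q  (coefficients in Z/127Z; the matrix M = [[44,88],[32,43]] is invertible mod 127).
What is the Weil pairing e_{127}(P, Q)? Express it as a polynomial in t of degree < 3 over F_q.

2532856237634 + 5077999650905*t + 2071314777025*t^2

Alternating bilinearity on E[127] (values in mu_{127} in F_{6665767852949^3}) gives e(P',Q') = e(P,Q)^det(M).
44*43 - 88*32 = -924; reduced mod 127: det = 92, inverse 29.
Build f_{127,P'} and f_{127,Q'} via the 7-bit ladder of 127=1111111_2; evaluate at shifted divisors; quotient in F_{6665767852949^3}.
The quotient is 3929271023298 + 78754801831*t + 1854678480536*t^2.
Finally e_{127}(P,Q) = 2532856237634 + 5077999650905*t + 2071314777025*t^2.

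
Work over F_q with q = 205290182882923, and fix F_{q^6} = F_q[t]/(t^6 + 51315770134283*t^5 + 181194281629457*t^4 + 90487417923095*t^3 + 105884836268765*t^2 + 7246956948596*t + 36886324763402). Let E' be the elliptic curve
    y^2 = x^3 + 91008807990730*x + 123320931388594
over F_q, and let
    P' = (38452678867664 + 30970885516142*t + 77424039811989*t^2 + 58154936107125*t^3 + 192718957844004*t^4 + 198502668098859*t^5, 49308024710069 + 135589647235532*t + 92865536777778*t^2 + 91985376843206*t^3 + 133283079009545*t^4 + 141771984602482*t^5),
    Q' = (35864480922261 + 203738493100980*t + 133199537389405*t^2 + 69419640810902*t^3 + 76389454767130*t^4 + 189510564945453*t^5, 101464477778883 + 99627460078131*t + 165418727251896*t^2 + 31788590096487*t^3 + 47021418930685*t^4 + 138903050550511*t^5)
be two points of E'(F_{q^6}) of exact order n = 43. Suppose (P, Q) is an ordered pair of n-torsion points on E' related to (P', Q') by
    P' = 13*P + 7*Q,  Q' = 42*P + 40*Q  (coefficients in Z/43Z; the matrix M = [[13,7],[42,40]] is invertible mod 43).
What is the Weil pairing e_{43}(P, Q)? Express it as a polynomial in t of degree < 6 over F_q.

79403260428733 + 131960669311305*t + 49497249706338*t^2 + 130242640291646*t^3 + 186122472102810*t^4 + 163317668653796*t^5

Alternating bilinearity on E[43] (values in mu_{43} in F_{205290182882923^6}) gives e(P',Q') = e(P,Q)^det(M).
So e_{43}(P,Q) = e_{43}(P',Q')^{4}, since 11*4 = 1 mod 43.
Double-and-add over 101011: 6-1 doublings, 4-1 additions; each step l_{T,T}/v_{2T} or l_{T,P'}/v at Q'+S for random S.
So e_{43}(P',Q') = 170913711921892 + 144888236059478*t + 8821823040643*t^2 + 103996304486358*t^3 + 35268276038601*t^4 + 102924099175857*t^5.
Hence e(P,Q) = 79403260428733 + 131960669311305*t + 49497249706338*t^2 + 130242640291646*t^3 + 186122472102810*t^4 + 163317668653796*t^5 in F_{205290182882923^6}^*.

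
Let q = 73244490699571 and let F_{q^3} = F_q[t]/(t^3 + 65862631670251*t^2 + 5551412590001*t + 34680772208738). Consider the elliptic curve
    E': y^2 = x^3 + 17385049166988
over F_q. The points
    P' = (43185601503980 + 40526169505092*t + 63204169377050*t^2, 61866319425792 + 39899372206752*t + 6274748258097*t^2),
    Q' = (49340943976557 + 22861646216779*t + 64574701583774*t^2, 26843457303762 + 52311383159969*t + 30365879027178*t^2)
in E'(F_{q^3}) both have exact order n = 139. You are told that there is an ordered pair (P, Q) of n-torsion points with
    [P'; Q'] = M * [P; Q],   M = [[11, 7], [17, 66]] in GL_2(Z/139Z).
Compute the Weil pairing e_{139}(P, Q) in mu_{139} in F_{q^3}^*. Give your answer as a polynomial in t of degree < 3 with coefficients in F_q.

45222289370810 + 73176629283221*t + 65320104218674*t^2

e_{139} is bilinear + alternating on E[139], so e_{139}(11*P + 7*Q, 17*P + 66*Q) = e_{139}(P,Q)^(11*66-7*17).
Hence e(P,Q) = e(P',Q')^{30} where 30 = 51^{-1} mod 139.
Miller loop for e_{139} over F_{73244490699571^3}: bits of 139 = 10001011; 7 double steps + 3 add steps, l/v at each.
e_{139}(P',Q') = 36324752103557 + 35381355226308*t + 761558075721*t^2.
(36324752103557 + 35381355226308*t + 761558075721*t^2)^{30} mod (73244490699571,f) = 45222289370810 + 73176629283221*t + 65320104218674*t^2.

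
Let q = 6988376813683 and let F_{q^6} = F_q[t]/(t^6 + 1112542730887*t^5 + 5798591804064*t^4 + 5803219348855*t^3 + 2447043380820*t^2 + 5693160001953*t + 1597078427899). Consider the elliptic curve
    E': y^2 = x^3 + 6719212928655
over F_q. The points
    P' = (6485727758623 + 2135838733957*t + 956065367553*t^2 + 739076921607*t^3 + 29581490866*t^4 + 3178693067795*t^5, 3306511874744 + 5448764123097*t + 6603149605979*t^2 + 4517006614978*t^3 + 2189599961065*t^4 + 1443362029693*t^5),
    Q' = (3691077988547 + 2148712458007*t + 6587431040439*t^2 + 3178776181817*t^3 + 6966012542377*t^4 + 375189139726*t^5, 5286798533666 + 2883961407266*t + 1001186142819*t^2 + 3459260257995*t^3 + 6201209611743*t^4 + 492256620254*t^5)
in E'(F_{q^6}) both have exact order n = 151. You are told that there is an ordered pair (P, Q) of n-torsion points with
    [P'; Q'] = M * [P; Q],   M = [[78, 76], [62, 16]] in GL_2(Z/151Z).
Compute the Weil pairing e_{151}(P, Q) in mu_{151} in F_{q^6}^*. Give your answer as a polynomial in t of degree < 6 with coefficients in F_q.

e_{151}(aP+bQ,cP+dQ) = e_{151}(P,Q)^(ad-bc); with (a,b,c,d)=(78,76,62,16) this gives the det-151 law.
So e_{151}(P,Q) = e_{151}(P',Q')^{84}, since 9*84 = 1 mod 151.
Miller loop for e_{151} over F_{6988376813683^6}: bits of 151 = 10010111; 7 double steps + 4 add steps, l/v at each.
e_{151}(P',Q') = 3590466887448 + 5223260604937*t + 3050887672185*t^2 + 4860379145739*t^3 + 649035534282*t^4 + 880576618574*t^5.
Finally e_{151}(P,Q) = 3694443184780 + 6235966739199*t + 5229441904482*t^2 + 6773673065888*t^3 + 2705314697904*t^4 + 1637224000133*t^5.

3694443184780 + 6235966739199*t + 5229441904482*t^2 + 6773673065888*t^3 + 2705314697904*t^4 + 1637224000133*t^5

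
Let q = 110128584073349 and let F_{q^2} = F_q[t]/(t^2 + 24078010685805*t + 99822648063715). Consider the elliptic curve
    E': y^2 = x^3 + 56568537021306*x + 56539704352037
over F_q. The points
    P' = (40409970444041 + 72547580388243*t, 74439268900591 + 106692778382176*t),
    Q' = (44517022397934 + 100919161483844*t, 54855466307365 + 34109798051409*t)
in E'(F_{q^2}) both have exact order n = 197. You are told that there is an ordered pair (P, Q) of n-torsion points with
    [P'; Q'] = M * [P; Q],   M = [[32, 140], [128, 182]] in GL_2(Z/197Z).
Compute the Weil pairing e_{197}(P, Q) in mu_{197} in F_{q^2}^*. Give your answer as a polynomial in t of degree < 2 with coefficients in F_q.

25604848487333 + 63318172215068*t

Under M = [[32,140],[128,182]] in GL_2(Z/197), e_{197}(P',Q') = e_{197}(P,Q)^(32*182-140*128 mod 197).
Inverting 118 mod 197: 192. Thus e_{197}(P,Q) = e(P',Q')^{192}.
Build f_{197,P'} and f_{197,Q'} via the 8-bit ladder of 197=11000101_2; evaluate at shifted divisors; quotient in F_{110128584073349^2}.
The quotient is 11503820741113 + 71203357866184*t.
Finally e_{197}(P,Q) = 25604848487333 + 63318172215068*t.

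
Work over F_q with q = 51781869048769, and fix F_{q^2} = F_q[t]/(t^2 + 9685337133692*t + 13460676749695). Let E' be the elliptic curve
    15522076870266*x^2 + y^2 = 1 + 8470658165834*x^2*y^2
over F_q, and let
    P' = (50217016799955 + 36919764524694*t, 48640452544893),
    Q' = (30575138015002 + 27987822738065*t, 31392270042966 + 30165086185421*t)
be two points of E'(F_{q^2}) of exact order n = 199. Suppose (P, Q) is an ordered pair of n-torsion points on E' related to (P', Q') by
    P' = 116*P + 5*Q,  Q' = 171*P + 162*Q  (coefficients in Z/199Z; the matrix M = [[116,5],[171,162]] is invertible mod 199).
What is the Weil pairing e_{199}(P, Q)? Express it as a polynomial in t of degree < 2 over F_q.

e_{199} is bilinear + alternating on E[199], so e_{199}(116*P + 5*Q, 171*P + 162*Q) = e_{199}(P,Q)^(116*162-5*171).
det M = 116*162 - 5*171 = 17937 = 27 (mod 199); 27^{-1} = 59 (mod 199).
Edwards a_E,d_E -> Montgomery A=7109270743156,B=1228468071603 -> Weierstrass 37920136268929,2074904284787 via alpha=38520035205196,beta=1762854676108.
Run Miller on y^2=x^3+37920136268929*x+2074904284787 over F_{51781869048769}: ladder 11000111 (8 bits); e = f_P(D_Q)/f_Q(D_P).
Result: e(P',Q') = 26830401129557 + 4164391028304*t.
(26830401129557 + 4164391028304*t)^{59} mod (51781869048769,f) = 50395554043183 + 2990213198221*t.

50395554043183 + 2990213198221*t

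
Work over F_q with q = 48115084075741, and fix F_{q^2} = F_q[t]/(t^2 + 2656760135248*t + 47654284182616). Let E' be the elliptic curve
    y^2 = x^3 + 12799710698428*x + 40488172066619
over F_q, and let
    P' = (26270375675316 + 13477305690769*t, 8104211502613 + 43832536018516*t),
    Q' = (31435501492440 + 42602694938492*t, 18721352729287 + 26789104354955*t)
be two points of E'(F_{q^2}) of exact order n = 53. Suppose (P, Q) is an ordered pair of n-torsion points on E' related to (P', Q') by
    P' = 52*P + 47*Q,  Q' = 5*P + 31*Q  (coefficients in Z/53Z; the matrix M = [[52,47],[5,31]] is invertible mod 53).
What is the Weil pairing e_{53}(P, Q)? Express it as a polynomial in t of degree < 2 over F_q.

Alternating bilinearity on E[53] (values in mu_{53} in F_{48115084075741^2}) gives e(P',Q') = e(P,Q)^det(M).
Inverting 52 mod 53: 52. Thus e_{53}(P,Q) = e(P',Q')^{52}.
Miller loop for e_{53} over F_{48115084075741^2}: bits of 53 = 110101; 5 double steps + 3 add steps, l/v at each.
f_P(D_Q)/f_Q(D_P) = 32683414176537 + 14197164203355*t.
e_{53}(P,Q) = (32683414176537 + 14197164203355*t)^{52} = 39122618345477 + 33917919872386*t.

39122618345477 + 33917919872386*t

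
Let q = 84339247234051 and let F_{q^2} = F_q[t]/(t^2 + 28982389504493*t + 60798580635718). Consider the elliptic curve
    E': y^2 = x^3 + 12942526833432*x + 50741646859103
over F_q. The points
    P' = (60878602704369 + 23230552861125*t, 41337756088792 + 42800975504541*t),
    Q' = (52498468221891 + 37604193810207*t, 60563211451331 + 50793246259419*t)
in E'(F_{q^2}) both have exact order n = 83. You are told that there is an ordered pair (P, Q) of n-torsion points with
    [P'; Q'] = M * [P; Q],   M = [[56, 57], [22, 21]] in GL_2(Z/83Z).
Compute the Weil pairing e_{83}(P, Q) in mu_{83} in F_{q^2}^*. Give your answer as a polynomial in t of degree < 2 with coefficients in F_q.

The 83-Weil pairing on E[83] over F_{84339247234051} is alternating-bilinear: e_{83}(P',Q') = e_{83}(P,Q)^det(M).
det(M) mod 83 = 5; its inverse in (Z/83)^* is 50 (check: 5*50 mod 83 = 1).
Build f_{83,P'} and f_{83,Q'} via the 7-bit ladder of 83=1010011_2; evaluate at shifted divisors; quotient in F_{84339247234051^2}.
f_P(D_Q)/f_Q(D_P) = 65827081705183 + 71889761777205*t.
(65827081705183 + 71889761777205*t)^{50} mod (84339247234051,f) = 38062268684363 + 24713337172131*t.

38062268684363 + 24713337172131*t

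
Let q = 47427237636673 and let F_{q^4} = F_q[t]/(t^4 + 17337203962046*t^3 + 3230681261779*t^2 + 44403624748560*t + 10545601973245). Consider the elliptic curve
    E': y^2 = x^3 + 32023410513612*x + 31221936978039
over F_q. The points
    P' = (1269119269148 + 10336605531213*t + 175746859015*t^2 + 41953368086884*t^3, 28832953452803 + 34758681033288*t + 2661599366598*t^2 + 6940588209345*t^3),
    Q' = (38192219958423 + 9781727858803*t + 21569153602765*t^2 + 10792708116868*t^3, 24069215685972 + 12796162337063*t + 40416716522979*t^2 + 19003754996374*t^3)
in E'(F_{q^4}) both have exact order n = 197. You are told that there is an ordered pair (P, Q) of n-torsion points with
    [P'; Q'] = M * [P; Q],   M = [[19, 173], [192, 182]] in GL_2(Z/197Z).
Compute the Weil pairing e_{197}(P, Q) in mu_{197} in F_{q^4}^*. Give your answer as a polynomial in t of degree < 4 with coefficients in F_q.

e_{197}(aP+bQ,cP+dQ) = e_{197}(P,Q)^(ad-bc); with (a,b,c,d)=(19,173,192,182) this gives the det-197 law.
19*182 - 173*192 = -29758; reduced mod 197: det = 186, inverse 179.
8-bit Miller (11000101) on E'/F_{47427237636673} with a'=32023410513612, b'=31221936978039: accumulate tangent/chord ratios at Q'+S and P'+S'.
So e_{197}(P',Q') = 1822467440110 + 37620846418435*t + 36834113720307*t^2 + 10472821590031*t^3.
Finally e_{197}(P,Q) = 33267743563102 + 3362806501484*t + 43604322785665*t^2 + 43937129731262*t^3.

33267743563102 + 3362806501484*t + 43604322785665*t^2 + 43937129731262*t^3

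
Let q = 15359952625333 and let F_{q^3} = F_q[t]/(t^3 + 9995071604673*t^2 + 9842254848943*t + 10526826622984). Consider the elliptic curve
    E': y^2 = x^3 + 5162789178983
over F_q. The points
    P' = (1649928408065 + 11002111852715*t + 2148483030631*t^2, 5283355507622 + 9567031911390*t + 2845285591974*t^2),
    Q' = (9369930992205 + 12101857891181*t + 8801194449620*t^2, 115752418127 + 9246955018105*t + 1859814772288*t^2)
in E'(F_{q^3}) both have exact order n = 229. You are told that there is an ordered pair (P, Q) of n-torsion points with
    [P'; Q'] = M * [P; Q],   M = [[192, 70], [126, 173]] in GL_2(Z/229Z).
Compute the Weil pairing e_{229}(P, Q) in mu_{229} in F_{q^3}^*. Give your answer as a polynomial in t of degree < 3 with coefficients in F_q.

The 229-Weil pairing on E[229] over F_{15359952625333} is alternating-bilinear: e_{229}(P',Q') = e_{229}(P,Q)^det(M).
det(M) mod 229 = 122; its inverse in (Z/229)^* is 107 (check: 122*107 mod 229 = 1).
n = 229 = (11100101)_2 (8 bits, wt 5); accumulate f_{229,P'}(Q'+S)/f_{229,P'}(S) along the 7-step ladder.
Result: e(P',Q') = 14330918382885 + 12631215447772*t + 9585915585409*t^2.
(14330918382885 + 12631215447772*t + 9585915585409*t^2)^{107} mod (15359952625333,f) = 1277822069627 + 4172946842945*t + 13789976797415*t^2.

1277822069627 + 4172946842945*t + 13789976797415*t^2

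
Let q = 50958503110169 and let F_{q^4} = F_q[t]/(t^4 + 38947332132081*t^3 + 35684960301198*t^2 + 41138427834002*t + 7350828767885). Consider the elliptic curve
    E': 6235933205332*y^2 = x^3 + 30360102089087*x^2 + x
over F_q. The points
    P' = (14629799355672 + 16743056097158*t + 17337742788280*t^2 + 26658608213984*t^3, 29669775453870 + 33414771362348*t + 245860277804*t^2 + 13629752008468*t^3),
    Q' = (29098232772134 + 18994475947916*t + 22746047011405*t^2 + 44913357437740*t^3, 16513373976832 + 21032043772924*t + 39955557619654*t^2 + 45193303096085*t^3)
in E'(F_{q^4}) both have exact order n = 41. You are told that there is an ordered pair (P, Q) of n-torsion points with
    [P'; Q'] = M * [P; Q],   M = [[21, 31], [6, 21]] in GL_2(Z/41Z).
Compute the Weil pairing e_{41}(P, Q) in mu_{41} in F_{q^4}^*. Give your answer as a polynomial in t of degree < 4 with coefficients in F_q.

2679872693819 + 4521535087168*t + 1402374562514*t^2 + 30349863053775*t^3

e_{41} is bilinear + alternating on E[41], so e_{41}(21*P + 31*Q, 6*P + 21*Q) = e_{41}(P,Q)^(21*21-31*6).
det(M) mod 41 = 9; its inverse in (Z/41)^* is 32 (check: 9*32 mod 41 = 1).
(x,y)|->(22500409287022x+30518532547372,22500409287022y) sends E' to y^2=x^3+40821260251471*x+47968550058901.
n = 41 = (101001)_2 (6 bits, wt 3); accumulate f_{41,P'}(Q'+S)/f_{41,P'}(S) along the 5-step ladder.
Miller gives e_{41}(P',Q') = 50641408899893 + 37470488582674*t + 11864638290007*t^2 + 8829914908601*t^3 in F_{50958503110169^4}.
Finally e_{41}(P,Q) = 2679872693819 + 4521535087168*t + 1402374562514*t^2 + 30349863053775*t^3.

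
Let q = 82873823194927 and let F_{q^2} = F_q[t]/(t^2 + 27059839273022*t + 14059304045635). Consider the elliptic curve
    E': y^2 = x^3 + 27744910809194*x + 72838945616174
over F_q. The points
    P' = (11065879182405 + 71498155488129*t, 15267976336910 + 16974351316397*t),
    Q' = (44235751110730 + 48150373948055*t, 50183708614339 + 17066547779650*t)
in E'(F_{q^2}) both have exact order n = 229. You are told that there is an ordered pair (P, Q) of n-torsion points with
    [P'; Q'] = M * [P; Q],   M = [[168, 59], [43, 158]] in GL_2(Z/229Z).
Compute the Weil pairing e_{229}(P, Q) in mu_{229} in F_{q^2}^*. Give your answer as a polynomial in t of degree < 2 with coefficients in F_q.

e_{229}(aP+bQ,cP+dQ) = e_{229}(P,Q)^(ad-bc); with (a,b,c,d)=(168,59,43,158) this gives the det-229 law.
So e_{229}(P,Q) = e_{229}(P',Q')^{6}, since 191*6 = 1 mod 229.
Miller loop for e_{229} over F_{82873823194927^2}: bits of 229 = 11100101; 7 double steps + 4 add steps, l/v at each.
e_{229}(P',Q') = 24225370119506 + 77749694179481*t.
Finally e_{229}(P,Q) = 25883368214419 + 26959923954197*t.

25883368214419 + 26959923954197*t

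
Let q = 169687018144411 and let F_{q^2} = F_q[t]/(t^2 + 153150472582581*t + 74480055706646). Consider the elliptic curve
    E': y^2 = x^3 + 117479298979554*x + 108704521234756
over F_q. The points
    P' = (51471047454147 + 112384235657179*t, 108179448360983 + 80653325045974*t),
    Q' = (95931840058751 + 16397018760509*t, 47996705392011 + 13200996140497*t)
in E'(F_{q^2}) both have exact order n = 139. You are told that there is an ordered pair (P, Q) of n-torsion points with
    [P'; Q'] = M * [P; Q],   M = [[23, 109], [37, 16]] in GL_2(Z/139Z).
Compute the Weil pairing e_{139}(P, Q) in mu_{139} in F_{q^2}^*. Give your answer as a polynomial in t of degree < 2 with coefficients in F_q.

62150679275451 + 49811388522384*t

e_{139}(aP+bQ,cP+dQ) = e_{139}(P,Q)^(ad-bc); with (a,b,c,d)=(23,109,37,16) this gives the det-139 law.
So e_{139}(P,Q) = e_{139}(P',Q')^{109}, since 88*109 = 1 mod 139.
n = 139 = (10001011)_2 (8 bits, wt 4); accumulate f_{139,P'}(Q'+S)/f_{139,P'}(S) along the 7-step ladder.
Miller gives e_{139}(P',Q') = 125262935808008 + 50680275088458*t in F_{169687018144411^2}.
(125262935808008 + 50680275088458*t)^{109} mod (169687018144411,f) = 62150679275451 + 49811388522384*t.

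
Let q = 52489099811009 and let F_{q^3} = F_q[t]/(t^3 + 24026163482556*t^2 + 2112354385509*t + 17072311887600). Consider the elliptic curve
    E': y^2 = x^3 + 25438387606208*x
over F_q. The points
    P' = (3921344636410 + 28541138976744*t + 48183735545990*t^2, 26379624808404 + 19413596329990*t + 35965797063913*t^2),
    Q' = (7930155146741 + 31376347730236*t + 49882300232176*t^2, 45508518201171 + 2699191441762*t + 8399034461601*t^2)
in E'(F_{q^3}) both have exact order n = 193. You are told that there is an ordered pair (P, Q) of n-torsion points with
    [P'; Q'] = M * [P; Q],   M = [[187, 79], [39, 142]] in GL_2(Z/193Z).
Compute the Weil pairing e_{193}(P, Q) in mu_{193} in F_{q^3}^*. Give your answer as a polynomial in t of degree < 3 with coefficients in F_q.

Alternating bilinearity on E[193] (values in mu_{193} in F_{52489099811009^3}) gives e(P',Q') = e(P,Q)^det(M).
Inverting 120 mod 193: 37. Thus e_{193}(P,Q) = e(P',Q')^{37}.
Miller loop for e_{193} over F_{52489099811009^3}: bits of 193 = 11000001; 7 double steps + 2 add steps, l/v at each.
The quotient is 36368625504248 + 33711099519457*t + 51382094309094*t^2.
Finally e_{193}(P,Q) = 526382153354 + 15528791283605*t + 22077292184595*t^2.

526382153354 + 15528791283605*t + 22077292184595*t^2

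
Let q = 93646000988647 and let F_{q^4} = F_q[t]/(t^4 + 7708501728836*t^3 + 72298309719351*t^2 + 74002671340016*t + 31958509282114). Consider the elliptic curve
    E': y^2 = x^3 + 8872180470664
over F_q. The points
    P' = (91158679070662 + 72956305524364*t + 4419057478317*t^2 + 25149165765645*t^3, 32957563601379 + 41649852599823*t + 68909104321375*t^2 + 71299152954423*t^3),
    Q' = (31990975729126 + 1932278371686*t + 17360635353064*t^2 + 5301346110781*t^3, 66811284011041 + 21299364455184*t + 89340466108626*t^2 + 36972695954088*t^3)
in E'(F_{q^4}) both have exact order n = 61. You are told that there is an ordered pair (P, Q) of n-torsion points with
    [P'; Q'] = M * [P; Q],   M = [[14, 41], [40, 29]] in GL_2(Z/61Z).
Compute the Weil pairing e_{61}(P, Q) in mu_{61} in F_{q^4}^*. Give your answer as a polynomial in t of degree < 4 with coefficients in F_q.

e_{61}(aP+bQ,cP+dQ) = e_{61}(P,Q)^(ad-bc); with (a,b,c,d)=(14,41,40,29) this gives the det-61 law.
Inverting 47 mod 61: 13. Thus e_{61}(P,Q) = e(P',Q')^{13}.
Double-and-add over 111101: 6-1 doublings, 5-1 additions; each step l_{T,T}/v_{2T} or l_{T,P'}/v at Q'+S for random S.
Result: e(P',Q') = 29749331970693 + 14720863362077*t + 206206987154*t^2 + 59049815436887*t^3.
e_{61}(P,Q) = (29749331970693 + 14720863362077*t + 206206987154*t^2 + 59049815436887*t^3)^{13} = 459195194575 + 26507410411997*t + 84769809506160*t^2 + 34424511009340*t^3.

459195194575 + 26507410411997*t + 84769809506160*t^2 + 34424511009340*t^3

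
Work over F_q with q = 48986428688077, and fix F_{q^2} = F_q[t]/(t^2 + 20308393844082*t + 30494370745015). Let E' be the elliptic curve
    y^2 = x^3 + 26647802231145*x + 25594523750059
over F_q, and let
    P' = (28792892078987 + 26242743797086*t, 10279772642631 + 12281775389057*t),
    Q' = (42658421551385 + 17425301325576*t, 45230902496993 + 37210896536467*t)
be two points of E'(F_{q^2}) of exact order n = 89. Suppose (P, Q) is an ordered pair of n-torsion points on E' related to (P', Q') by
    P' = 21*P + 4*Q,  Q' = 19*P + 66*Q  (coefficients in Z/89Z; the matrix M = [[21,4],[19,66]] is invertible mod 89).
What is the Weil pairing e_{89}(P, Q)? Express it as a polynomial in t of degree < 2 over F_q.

21580892663044 + 46951900323782*t

e_{89} is bilinear + alternating on E[89], so e_{89}(21*P + 4*Q, 19*P + 66*Q) = e_{89}(P,Q)^(21*66-4*19).
Hence e(P,Q) = e(P',Q')^{32} where 32 = 64^{-1} mod 89.
n = 89 = (1011001)_2 (7 bits, wt 4); accumulate f_{89,P'}(Q'+S)/f_{89,P'}(S) along the 6-step ladder.
Miller gives e_{89}(P',Q') = 3145536234094 + 15917045313580*t in F_{48986428688077^2}.
(3145536234094 + 15917045313580*t)^{32} mod (48986428688077,f) = 21580892663044 + 46951900323782*t.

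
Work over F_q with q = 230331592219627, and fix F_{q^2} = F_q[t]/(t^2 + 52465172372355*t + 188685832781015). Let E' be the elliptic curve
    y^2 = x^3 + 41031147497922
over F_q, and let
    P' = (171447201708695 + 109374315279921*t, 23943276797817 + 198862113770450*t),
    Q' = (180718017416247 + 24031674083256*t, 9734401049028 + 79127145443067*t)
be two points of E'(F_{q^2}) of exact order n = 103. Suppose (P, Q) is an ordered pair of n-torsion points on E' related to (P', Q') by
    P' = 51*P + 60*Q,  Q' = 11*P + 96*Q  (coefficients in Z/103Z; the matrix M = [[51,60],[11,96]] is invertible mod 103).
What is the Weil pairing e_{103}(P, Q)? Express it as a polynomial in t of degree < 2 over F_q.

80013124669696 + 110291768612448*t

e_{103}(aP+bQ,cP+dQ) = e_{103}(P,Q)^(ad-bc); with (a,b,c,d)=(51,60,11,96) this gives the det-103 law.
det(M) mod 103 = 13; its inverse in (Z/103)^* is 8 (check: 13*8 mod 103 = 1).
Miller loop for e_{103} over F_{230331592219627^2}: bits of 103 = 1100111; 6 double steps + 4 add steps, l/v at each.
So e_{103}(P',Q') = 26860633457145 + 86269276914057*t.
Raise to 8: e(P,Q) = 80013124669696 + 110291768612448*t in mu_{103}.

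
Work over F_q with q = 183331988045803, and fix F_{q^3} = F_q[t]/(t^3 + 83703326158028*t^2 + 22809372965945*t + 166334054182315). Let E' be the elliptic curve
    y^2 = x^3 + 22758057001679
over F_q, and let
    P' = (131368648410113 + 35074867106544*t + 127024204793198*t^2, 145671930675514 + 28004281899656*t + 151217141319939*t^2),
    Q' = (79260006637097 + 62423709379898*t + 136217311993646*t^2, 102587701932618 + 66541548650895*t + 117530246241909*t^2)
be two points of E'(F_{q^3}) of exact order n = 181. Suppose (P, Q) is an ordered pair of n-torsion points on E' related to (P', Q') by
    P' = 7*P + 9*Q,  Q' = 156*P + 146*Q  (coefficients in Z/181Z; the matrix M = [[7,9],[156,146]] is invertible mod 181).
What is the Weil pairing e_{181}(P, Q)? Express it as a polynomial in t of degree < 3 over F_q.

118630748601034 + 133666201201194*t + 44811463421525*t^2

e_{181} is bilinear + alternating on E[181], so e_{181}(7*P + 9*Q, 156*P + 146*Q) = e_{181}(P,Q)^(7*146-9*156).
Inverting 161 mod 181: 9. Thus e_{181}(P,Q) = e(P',Q')^{9}.
n = 181 = (10110101)_2 (8 bits, wt 5); accumulate f_{181,P'}(Q'+S)/f_{181,P'}(S) along the 7-step ladder.
Miller gives e_{181}(P',Q') = 79610658593021 + 169896632960278*t + 147222305513692*t^2 in F_{183331988045803^3}.
Thus e_{181}(P,Q) = 118630748601034 + 133666201201194*t + 44811463421525*t^2.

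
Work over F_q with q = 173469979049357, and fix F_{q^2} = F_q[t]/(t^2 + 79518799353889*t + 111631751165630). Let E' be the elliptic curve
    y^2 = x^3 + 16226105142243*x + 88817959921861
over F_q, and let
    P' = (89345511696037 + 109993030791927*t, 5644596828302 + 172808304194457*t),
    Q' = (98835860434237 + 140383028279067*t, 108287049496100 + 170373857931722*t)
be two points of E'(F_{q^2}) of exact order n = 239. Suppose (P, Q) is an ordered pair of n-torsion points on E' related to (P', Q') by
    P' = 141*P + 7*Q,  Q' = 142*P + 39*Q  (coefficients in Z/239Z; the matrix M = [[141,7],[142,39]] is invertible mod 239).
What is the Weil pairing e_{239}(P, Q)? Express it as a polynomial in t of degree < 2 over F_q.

Since e_{239}(P,P)=e_{239}(Q,Q)=1 and e_{239}(Q,P)=e_{239}(P,Q)^{-1}, expanding e_{239}(141*P + 7*Q,142*P + 39*Q) leaves e(P,Q)^det(M).
141*39 - 7*142 = 4505; reduced mod 239: det = 203, inverse 73.
Run Miller on y^2=x^3+16226105142243*x+88817959921861 over F_{173469979049357}: ladder 11101111 (8 bits); e = f_P(D_Q)/f_Q(D_P).
e_{239}(P',Q') = 81519445568802 + 9748747599764*t.
Raise to 73: e(P,Q) = 145314866965533 + 5885897960918*t in mu_{239}.

145314866965533 + 5885897960918*t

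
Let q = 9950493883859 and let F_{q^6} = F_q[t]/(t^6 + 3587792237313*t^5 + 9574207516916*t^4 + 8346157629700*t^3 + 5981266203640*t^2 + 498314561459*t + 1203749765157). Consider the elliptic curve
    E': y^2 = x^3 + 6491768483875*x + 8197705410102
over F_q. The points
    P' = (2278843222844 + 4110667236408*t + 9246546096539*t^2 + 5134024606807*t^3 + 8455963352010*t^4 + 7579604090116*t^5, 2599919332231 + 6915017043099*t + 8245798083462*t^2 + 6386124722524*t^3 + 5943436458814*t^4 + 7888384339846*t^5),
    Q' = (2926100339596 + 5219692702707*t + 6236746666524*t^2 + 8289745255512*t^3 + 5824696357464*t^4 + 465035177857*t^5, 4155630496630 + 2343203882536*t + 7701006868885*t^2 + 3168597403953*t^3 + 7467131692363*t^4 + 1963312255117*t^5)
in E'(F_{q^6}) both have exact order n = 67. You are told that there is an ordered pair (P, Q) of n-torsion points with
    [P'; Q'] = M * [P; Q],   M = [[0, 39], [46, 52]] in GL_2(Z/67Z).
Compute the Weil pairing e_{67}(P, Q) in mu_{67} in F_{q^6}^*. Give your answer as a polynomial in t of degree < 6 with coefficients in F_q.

4883411796811 + 1188483223116*t + 2553996205172*t^2 + 8517287355516*t^3 + 5254469813615*t^4 + 5765988811310*t^5

The 67-Weil pairing on E[67] over F_{9950493883859} is alternating-bilinear: e_{67}(P',Q') = e_{67}(P,Q)^det(M).
0*52 - 39*46 = -1794; reduced mod 67: det = 15, inverse 9.
Double-and-add over 1000011: 7-1 doublings, 3-1 additions; each step l_{T,T}/v_{2T} or l_{T,P'}/v at Q'+S for random S.
Result: e(P',Q') = 2977914448815 + 6473147279135*t + 5602229165872*t^2 + 9357514805309*t^3 + 1540389022246*t^4 + 7597432946869*t^5.
Hence e(P,Q) = 4883411796811 + 1188483223116*t + 2553996205172*t^2 + 8517287355516*t^3 + 5254469813615*t^4 + 5765988811310*t^5 in F_{9950493883859^6}^*.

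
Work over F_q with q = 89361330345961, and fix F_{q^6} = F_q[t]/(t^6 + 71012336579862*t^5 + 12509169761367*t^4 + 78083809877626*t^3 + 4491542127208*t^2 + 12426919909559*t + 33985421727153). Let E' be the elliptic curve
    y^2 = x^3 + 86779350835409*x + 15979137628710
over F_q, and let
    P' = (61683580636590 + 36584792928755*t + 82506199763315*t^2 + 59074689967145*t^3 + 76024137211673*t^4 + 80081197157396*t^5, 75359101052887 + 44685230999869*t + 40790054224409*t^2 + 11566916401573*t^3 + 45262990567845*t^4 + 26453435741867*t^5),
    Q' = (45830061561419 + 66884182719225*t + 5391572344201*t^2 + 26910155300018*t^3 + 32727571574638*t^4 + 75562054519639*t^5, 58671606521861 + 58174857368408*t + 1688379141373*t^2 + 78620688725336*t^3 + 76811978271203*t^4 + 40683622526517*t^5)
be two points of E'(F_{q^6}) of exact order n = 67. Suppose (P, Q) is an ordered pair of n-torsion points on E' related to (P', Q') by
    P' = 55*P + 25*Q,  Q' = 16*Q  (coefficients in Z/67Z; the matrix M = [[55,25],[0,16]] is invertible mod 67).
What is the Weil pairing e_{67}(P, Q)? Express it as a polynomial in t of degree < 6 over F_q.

Since e_{67}(P,P)=e_{67}(Q,Q)=1 and e_{67}(Q,P)=e_{67}(P,Q)^{-1}, expanding e_{67}(55*P + 25*Q,16*Q) leaves e(P,Q)^det(M).
Inverting 9 mod 67: 15. Thus e_{67}(P,Q) = e(P',Q')^{15}.
n = 67 = (1000011)_2 (7 bits, wt 3); accumulate f_{67,P'}(Q'+S)/f_{67,P'}(S) along the 6-step ladder.
Result: e(P',Q') = 20242936179686 + 64201222987850*t + 50048538209269*t^2 + 57532901543390*t^3 + 4837787106512*t^4 + 36478334978256*t^5.
e_{67}(P,Q) = (20242936179686 + 64201222987850*t + 50048538209269*t^2 + 57532901543390*t^3 + 4837787106512*t^4 + 36478334978256*t^5)^{15} = 71849853436129 + 63292523269633*t + 75773636459450*t^2 + 12442573171509*t^3 + 62192470630629*t^4 + 78387132680209*t^5.

71849853436129 + 63292523269633*t + 75773636459450*t^2 + 12442573171509*t^3 + 62192470630629*t^4 + 78387132680209*t^5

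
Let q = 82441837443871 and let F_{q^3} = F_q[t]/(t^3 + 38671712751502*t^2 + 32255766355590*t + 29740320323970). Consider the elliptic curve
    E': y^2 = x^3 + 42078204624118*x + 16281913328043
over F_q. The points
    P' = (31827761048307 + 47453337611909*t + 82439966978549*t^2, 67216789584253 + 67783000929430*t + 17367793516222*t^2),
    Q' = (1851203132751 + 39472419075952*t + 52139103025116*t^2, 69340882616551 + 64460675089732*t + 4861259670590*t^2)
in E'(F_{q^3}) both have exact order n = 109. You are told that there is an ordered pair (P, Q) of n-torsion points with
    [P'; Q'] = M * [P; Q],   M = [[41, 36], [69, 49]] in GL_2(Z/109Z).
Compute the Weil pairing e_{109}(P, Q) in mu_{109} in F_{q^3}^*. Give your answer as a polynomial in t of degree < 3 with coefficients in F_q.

Alternating bilinearity on E[109] (values in mu_{109} in F_{82441837443871^3}) gives e(P',Q') = e(P,Q)^det(M).
det(M) mod 109 = 70; its inverse in (Z/109)^* is 95 (check: 70*95 mod 109 = 1).
Double-and-add over 1101101: 7-1 doublings, 5-1 additions; each step l_{T,T}/v_{2T} or l_{T,P'}/v at Q'+S for random S.
Miller gives e_{109}(P',Q') = 20820561905536 + 12009060565129*t + 68115700796317*t^2 in F_{82441837443871^3}.
Finally e_{109}(P,Q) = 12722612987136 + 29298876206243*t + 25522416801144*t^2.

12722612987136 + 29298876206243*t + 25522416801144*t^2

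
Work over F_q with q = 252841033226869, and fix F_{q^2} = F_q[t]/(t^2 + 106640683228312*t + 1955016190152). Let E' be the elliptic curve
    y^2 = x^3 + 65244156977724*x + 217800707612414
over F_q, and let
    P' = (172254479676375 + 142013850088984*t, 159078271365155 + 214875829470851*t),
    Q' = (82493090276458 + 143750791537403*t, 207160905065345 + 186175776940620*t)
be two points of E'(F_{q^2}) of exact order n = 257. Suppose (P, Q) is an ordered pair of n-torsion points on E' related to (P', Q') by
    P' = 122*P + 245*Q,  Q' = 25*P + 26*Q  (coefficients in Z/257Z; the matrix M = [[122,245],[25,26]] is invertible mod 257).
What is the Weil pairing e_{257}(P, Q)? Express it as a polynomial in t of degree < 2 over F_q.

e_{257}(aP+bQ,cP+dQ) = e_{257}(P,Q)^(ad-bc); with (a,b,c,d)=(122,245,25,26) this gives the det-257 law.
det M = 122*26 - 245*25 = -2953 = 131 (mod 257); 131^{-1} = 206 (mod 257).
n = 257 = (100000001)_2 (9 bits, wt 2); accumulate f_{257,P'}(Q'+S)/f_{257,P'}(S) along the 8-step ladder.
f_P(D_Q)/f_Q(D_P) = 187602127742392 + 19290610380471*t.
e_{257}(P,Q) = (187602127742392 + 19290610380471*t)^{206} = 163671408719062 + 56773499982797*t.

163671408719062 + 56773499982797*t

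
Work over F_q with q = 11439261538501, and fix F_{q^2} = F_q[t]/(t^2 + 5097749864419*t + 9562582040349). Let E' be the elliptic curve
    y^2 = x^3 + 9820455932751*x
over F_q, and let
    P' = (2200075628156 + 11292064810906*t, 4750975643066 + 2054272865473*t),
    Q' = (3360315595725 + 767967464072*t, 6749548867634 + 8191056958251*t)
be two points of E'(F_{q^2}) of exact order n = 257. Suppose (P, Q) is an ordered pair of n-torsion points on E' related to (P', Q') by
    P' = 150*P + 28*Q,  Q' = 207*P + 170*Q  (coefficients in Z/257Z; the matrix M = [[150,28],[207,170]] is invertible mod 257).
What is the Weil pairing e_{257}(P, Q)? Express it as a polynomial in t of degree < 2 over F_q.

Under M = [[150,28],[207,170]] in GL_2(Z/257), e_{257}(P',Q') = e_{257}(P,Q)^(150*170-28*207 mod 257).
det(M) mod 257 = 172; its inverse in (Z/257)^* is 130 (check: 172*130 mod 257 = 1).
Build f_{257,P'} and f_{257,Q'} via the 9-bit ladder of 257=100000001_2; evaluate at shifted divisors; quotient in F_{11439261538501^2}.
Result: e(P',Q') = 6416478363973 + 4146250727497*t.
Raise to 130: e(P,Q) = 9231825572833 + 1315288706820*t in mu_{257}.

9231825572833 + 1315288706820*t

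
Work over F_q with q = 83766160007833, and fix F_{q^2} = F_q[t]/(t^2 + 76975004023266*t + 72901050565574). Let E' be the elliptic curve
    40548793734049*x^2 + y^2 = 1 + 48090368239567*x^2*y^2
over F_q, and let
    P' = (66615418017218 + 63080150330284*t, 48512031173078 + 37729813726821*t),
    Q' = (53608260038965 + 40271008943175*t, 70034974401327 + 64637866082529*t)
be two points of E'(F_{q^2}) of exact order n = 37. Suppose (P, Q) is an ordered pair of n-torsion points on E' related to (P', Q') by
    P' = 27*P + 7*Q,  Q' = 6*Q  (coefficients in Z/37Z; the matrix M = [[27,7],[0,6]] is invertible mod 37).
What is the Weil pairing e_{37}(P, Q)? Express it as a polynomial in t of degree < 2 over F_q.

50625353410054 + 45206321643705*t

The 37-Weil pairing on E[37] over F_{83766160007833} is alternating-bilinear: e_{37}(P',Q') = e_{37}(P,Q)^det(M).
Hence e(P,Q) = e(P',Q')^{8} where 8 = 14^{-1} mod 37.
Edwards->Montgomery: u=(1+y)/(1-y), v=u/x -> 7594943092065v^2=u^3+82287466489522u^2+u; then x_W=39997686377537u+70617300334158: y^2=x^3+31984145929943*x+9777333745862.
Run Miller on y^2=x^3+31984145929943*x+9777333745862 over F_{83766160007833}: ladder 100101 (6 bits); e = f_P(D_Q)/f_Q(D_P).
The quotient is 66781067541541 + 34434588831644*t.
e_{37}(P,Q) = (66781067541541 + 34434588831644*t)^{8} = 50625353410054 + 45206321643705*t.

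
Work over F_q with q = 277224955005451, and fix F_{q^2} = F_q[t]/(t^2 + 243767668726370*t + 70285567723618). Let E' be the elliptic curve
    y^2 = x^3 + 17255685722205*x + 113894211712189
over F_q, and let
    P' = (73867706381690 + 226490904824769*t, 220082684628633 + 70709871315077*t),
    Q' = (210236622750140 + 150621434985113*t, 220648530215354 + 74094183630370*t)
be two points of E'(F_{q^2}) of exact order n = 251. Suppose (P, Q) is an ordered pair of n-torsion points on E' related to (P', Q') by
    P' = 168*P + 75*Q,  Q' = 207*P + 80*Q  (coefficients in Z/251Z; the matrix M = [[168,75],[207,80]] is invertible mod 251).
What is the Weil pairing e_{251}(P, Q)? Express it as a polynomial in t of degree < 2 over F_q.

Since e_{251}(P,P)=e_{251}(Q,Q)=1 and e_{251}(Q,P)=e_{251}(P,Q)^{-1}, expanding e_{251}(168*P + 75*Q,207*P + 80*Q) leaves e(P,Q)^det(M).
168*80 - 75*207 = -2085; reduced mod 251: det = 174, inverse 88.
Miller loop for e_{251} over F_{277224955005451^2}: bits of 251 = 11111011; 7 double steps + 6 add steps, l/v at each.
The quotient is 252045126167402 + 141036322515447*t.
Finally e_{251}(P,Q) = 270987946418895 + 263500995529977*t.

270987946418895 + 263500995529977*t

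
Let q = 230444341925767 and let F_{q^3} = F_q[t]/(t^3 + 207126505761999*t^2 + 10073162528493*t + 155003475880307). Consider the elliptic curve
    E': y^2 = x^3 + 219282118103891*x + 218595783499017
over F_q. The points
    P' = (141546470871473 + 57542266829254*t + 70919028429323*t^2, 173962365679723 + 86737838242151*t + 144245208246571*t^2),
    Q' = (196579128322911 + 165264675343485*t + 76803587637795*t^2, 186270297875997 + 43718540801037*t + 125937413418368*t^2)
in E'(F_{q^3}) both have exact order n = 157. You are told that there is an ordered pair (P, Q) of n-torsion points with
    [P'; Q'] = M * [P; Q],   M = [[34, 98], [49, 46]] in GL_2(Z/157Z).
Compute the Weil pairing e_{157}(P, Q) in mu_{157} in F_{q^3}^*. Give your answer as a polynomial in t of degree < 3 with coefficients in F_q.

80122104630729 + 217376455258550*t + 214184166351010*t^2

The 157-Weil pairing on E[157] over F_{230444341925767} is alternating-bilinear: e_{157}(P',Q') = e_{157}(P,Q)^det(M).
Inverting 59 mod 157: 8. Thus e_{157}(P,Q) = e(P',Q')^{8}.
8-bit Miller (10011101) on E'/F_{230444341925767} with a'=219282118103891, b'=218595783499017: accumulate tangent/chord ratios at Q'+S and P'+S'.
So e_{157}(P',Q') = 54483932365241 + 12768005694921*t + 119368627645296*t^2.
(54483932365241 + 12768005694921*t + 119368627645296*t^2)^{8} mod (230444341925767,f) = 80122104630729 + 217376455258550*t + 214184166351010*t^2.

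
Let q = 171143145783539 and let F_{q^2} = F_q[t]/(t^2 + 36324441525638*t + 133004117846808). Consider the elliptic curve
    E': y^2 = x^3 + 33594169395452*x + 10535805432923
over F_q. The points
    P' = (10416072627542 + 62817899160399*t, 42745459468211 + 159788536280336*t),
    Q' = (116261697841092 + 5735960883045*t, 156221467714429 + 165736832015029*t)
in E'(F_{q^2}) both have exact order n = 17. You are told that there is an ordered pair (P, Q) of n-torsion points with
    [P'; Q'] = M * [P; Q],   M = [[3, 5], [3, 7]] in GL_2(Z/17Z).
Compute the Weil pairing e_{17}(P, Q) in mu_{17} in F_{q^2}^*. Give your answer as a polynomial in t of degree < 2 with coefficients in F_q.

e_{17} is bilinear + alternating on E[17], so e_{17}(3*P + 5*Q, 3*P + 7*Q) = e_{17}(P,Q)^(3*7-5*3).
det M = 3*7 - 5*3 = 6 = 6 (mod 17); 6^{-1} = 3 (mod 17).
Build f_{17,P'} and f_{17,Q'} via the 5-bit ladder of 17=10001_2; evaluate at shifted divisors; quotient in F_{171143145783539^2}.
f_P(D_Q)/f_Q(D_P) = 91135155330820 + 130130173438157*t.
Raise to 3: e(P,Q) = 39259768073115 + 135883172855431*t in mu_{17}.

39259768073115 + 135883172855431*t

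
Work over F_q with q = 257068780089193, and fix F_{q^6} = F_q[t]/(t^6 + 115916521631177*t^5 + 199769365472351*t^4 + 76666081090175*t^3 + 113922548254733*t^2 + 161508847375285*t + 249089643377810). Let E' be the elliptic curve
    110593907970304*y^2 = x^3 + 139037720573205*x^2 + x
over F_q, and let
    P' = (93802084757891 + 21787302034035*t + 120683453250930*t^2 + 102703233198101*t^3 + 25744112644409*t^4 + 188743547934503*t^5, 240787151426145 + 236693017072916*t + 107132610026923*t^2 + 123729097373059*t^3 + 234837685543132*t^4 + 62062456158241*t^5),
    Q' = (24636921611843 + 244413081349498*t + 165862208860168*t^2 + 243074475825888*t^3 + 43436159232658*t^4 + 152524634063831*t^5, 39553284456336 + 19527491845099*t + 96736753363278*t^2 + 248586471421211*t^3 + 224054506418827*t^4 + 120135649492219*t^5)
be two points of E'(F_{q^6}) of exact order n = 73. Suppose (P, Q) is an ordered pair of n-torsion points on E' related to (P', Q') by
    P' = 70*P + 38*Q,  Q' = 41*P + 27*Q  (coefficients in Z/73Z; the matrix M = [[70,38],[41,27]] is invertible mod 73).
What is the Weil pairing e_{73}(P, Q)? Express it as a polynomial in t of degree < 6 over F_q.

174797971014076 + 206301545246511*t + 25697103799037*t^2 + 73727625944305*t^3 + 101289346280648*t^4 + 3988309542586*t^5

The 73-Weil pairing on E[73] over F_{257068780089193} is alternating-bilinear: e_{73}(P',Q') = e_{73}(P,Q)^det(M).
So e_{73}(P,Q) = e_{73}(P',Q')^{42}, since 40*42 = 1 mod 73.
Set x_W=106738969796066*u+167107091172800, y_W=106738969796066*v; then E': y_W^2=x_W^3+147688290492540*x_W+116640190720433.
Double-and-add over 1001001: 7-1 doublings, 3-1 additions; each step l_{T,T}/v_{2T} or l_{T,P'}/v at Q'+S for random S.
Result: e(P',Q') = 97996595481005 + 127932497741428*t + 249962817005254*t^2 + 83029627800644*t^3 + 31351865983872*t^4 + 59071679904502*t^5.
Thus e_{73}(P,Q) = 174797971014076 + 206301545246511*t + 25697103799037*t^2 + 73727625944305*t^3 + 101289346280648*t^4 + 3988309542586*t^5.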